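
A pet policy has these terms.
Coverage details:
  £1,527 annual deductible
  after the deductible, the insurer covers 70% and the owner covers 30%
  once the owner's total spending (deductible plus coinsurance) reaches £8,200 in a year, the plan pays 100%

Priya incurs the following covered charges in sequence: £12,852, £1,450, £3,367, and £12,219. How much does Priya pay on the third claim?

£1,010.10

Bill 1, £12,852: deductible takes £1,527, £11,325 remains; coinsurance £11,325 × 30% = £3,397.50. Owner owes £4,924.50 (running OOP £4,924.50).
Bill 2, £1,450: deductible already satisfied, so owner's share is 30% × £1,450 = £435. Cost to owner: £435. OOP to date £5,359.50.
Bill 3, £3,367: 30% coinsurance on £3,367 = £1,010.10. Owner owes £1,010.10 (running OOP £6,369.60).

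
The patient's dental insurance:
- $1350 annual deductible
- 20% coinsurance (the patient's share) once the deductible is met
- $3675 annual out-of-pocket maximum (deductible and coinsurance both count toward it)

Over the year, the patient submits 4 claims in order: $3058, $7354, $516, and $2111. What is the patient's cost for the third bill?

#1 ($3058): deductible takes $1350, $1708 remains; 20% of $1708 = $341.60. Patient owes $1691.60 (running OOP $1691.60).
#2 ($7354): 20% coinsurance on $7354 = $1470.80. Patient pays $1470.80; OOP now $3162.40.
#3 ($516): deductible already satisfied, so patient's share is 20% × $516 = $103.20. Patient owes $103.20 (running OOP $3265.60).

$103.20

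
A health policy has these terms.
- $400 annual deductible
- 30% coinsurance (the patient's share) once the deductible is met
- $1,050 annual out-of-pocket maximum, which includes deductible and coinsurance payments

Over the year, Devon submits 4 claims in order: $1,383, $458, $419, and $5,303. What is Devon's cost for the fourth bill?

Bill 1, $1,383: $400 finishes the deductible; $983 goes to coinsurance; 30% of $983 = $294.90. Cost to patient: $694.90. OOP to date $694.90.
Bill 2, $458: deductible met; 30% of $458 = $137.40. Patient owes $137.40 (running OOP $832.30).
Bill 3, $419: 30% coinsurance on $419 = $125.70. Cost to patient: $125.70. OOP to date $958.
Bill 4, $5,303: deductible already satisfied, so patient's share is 30% × $5,303 = $1,590.90. That would push OOP to $2,548.90, over the $1,050 cap, so patient pays $1,050 − $958 = $92.

$92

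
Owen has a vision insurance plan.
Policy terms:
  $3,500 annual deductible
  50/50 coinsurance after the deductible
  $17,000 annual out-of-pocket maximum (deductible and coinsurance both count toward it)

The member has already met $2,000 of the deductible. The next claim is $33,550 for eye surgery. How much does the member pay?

Deductible still to meet: $3,500 − $2,000 = $1,500.
The remaining $32,050 (= $33,550 − $1,500) moves to coinsurance.
Member's 50% share of $32,050 is $16,025.
That puts the member's cost at $1,500 + $16,025 = $17,525 before any cap.
Adding $17,525 to the $2,000 already spent would give $19,525, which exceeds the $17,000 cap; the member pays just $17,000 − $2,000 = $15,000.

$15,000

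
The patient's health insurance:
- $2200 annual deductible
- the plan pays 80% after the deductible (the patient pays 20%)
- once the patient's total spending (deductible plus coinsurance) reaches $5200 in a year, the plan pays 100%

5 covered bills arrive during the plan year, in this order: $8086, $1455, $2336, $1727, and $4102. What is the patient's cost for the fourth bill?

$345.40

Claim 1 — $8086: deductible takes $2200, $5886 remains; patient's 20% is $1177.20. Cost to patient: $3377.20. OOP to date $3377.20.
Claim 2 — $1455: deductible already satisfied, so patient's share is 20% × $1455 = $291. Patient owes $291 (running OOP $3668.20).
Claim 3 — $2336: deductible already satisfied, so patient's share is 20% × $2336 = $467.20. Patient owes $467.20 (running OOP $4135.40).
Claim 4 — $1727: deductible already satisfied, so patient's share is 20% × $1727 = $345.40. Patient pays $345.40; OOP now $4480.80.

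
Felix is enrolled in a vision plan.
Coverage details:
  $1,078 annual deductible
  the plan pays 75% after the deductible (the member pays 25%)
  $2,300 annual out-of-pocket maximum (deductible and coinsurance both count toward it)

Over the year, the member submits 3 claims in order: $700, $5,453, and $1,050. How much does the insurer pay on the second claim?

$3,853

Claim 1 — $700: all of it applies to the deductible. Member owes $700 (running OOP $700). Insurer: $700 − $700 = $0.
Claim 2 — $5,453: deductible takes $378, $5,075 remains; coinsurance $5,075 × 25% = $1,268.75. Claim cost before the cap: $378 + $1,268.75 = $1,646.75. OOP would hit $2,346.75 > $2,300, so the cap limits the member to $2,300 − $700 = $1,600. Plan pays $5,453 − $1,600 = $3,853.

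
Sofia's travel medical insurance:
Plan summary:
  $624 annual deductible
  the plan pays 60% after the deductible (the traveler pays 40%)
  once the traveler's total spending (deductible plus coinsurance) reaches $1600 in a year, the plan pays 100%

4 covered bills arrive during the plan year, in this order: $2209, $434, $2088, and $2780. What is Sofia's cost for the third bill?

Claim 1 ($2209): deductible takes $624, $1585 remains; traveler's 40% is $634. Cost to traveler: $1258. OOP to date $1258.
Claim 2 ($434): deductible already satisfied, so traveler's share is 40% × $434 = $173.60. Traveler pays $173.60; OOP now $1431.60.
Claim 3 ($2088): deductible already satisfied, so traveler's share is 40% × $2088 = $835.20. That would push OOP to $2266.80, over the $1600 cap, so traveler pays $1600 − $1431.60 = $168.40.

$168.40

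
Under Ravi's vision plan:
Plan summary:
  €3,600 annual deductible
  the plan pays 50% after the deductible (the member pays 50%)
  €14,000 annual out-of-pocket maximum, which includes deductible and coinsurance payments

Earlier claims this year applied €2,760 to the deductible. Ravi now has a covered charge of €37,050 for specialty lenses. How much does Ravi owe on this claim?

€11,240

€2,760 of the €3,600 deductible is already met, leaving €840.
After the €840 deductible portion, €37,050 − €840 = €36,210 is subject to coinsurance.
50% of €36,210 = €18,105 falls to the member.
So the member owes €840 + €18,105 = €18,945 before any cap.
Year-to-date out-of-pocket would reach €2,760 + €18,945 = €21,705, above the €14,000 maximum, so the member pays only €14,000 − €2,760 = €11,240.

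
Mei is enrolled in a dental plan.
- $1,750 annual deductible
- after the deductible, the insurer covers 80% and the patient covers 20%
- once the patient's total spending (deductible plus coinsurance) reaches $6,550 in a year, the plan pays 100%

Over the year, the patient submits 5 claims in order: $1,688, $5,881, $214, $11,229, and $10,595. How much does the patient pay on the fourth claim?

Claim 1 — $1,688: fully absorbed by the deductible. Patient pays $1,688; OOP now $1,688.
Claim 2 — $5,881: deductible takes $62, $5,819 remains; coinsurance $5,819 × 20% = $1,163.80. Patient pays $1,225.80; OOP now $2,913.80.
Claim 3 — $214: deductible met; 20% of $214 = $42.80. Patient owes $42.80 (running OOP $2,956.60).
Claim 4 — $11,229: 20% coinsurance on $11,229 = $2,245.80. Cost to patient: $2,245.80. OOP to date $5,202.40.

$2,245.80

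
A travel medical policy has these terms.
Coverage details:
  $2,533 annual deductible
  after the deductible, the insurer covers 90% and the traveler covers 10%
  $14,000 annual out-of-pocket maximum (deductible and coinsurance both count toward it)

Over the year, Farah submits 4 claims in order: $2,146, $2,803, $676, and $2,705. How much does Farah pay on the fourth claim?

Bill 1, $2,146: all of it applies to the deductible. Traveler pays $2,146; OOP now $2,146.
Bill 2, $2,803: $387 to deductible, leaving $2,416; traveler's 10% is $241.60. Cost to traveler: $628.60. OOP to date $2,774.60.
Bill 3, $676: deductible already satisfied, so traveler's share is 10% × $676 = $67.60. Cost to traveler: $67.60. OOP to date $2,842.20.
Bill 4, $2,705: 10% coinsurance on $2,705 = $270.50. Traveler pays $270.50; OOP now $3,112.70.

$270.50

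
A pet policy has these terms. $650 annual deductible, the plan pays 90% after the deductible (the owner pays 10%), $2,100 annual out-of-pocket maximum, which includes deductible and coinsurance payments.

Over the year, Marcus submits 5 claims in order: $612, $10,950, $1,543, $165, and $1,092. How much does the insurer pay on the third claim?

$1,388.70

Claim 1 — $612: all of it applies to the deductible. Owner pays $612; OOP now $612. Insurer: $612 − $612 = $0.
Claim 2 — $10,950: $38 finishes the deductible; $10,912 goes to coinsurance; owner's 10% is $1,091.20. Owner owes $1,129.20 (running OOP $1,741.20). Insurer: $10,950 − $1,129.20 = $9,820.80.
Claim 3 — $1,543: deductible already satisfied, so owner's share is 10% × $1,543 = $154.30. Owner owes $154.30 (running OOP $1,895.50). Insurer: $1,543 − $154.30 = $1,388.70.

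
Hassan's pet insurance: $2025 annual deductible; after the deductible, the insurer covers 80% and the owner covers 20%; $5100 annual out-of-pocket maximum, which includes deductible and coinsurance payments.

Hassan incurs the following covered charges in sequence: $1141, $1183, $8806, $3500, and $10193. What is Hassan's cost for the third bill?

$1761.20

Bill 1, $1141: all of it applies to the deductible. Cost to owner: $1141. OOP to date $1141.
Bill 2, $1183: $884 to deductible, leaving $299; owner's 20% is $59.80. Cost to owner: $943.80. OOP to date $2084.80.
Bill 3, $8806: deductible already satisfied, so owner's share is 20% × $8806 = $1761.20. Owner owes $1761.20 (running OOP $3846).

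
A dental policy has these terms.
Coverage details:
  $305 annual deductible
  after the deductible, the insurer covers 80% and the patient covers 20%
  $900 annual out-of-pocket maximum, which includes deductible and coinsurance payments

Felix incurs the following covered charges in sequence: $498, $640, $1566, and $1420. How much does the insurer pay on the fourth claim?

Claim 1 ($498): $305 finishes the deductible; $193 goes to coinsurance; patient's 20% is $38.60. Cost to patient: $343.60. OOP to date $343.60. Insurer: $498 − $343.60 = $154.40.
Claim 2 ($640): 20% coinsurance on $640 = $128. Patient owes $128 (running OOP $471.60). Plan pays $640 − $128 = $512.
Claim 3 ($1566): 20% coinsurance on $1566 = $313.20. Patient pays $313.20; OOP now $784.80. Insurer: $1566 − $313.20 = $1252.80.
Claim 4 ($1420): deductible already satisfied, so patient's share is 20% × $1420 = $284. That would push OOP to $1068.80, over the $900 cap, so patient pays $900 − $784.80 = $115.20. Insurer: $1420 − $115.20 = $1304.80.

$1304.80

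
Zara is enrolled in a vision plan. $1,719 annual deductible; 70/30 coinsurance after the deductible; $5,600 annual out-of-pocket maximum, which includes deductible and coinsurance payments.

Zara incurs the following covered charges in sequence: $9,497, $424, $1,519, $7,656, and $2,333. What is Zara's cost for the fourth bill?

$964.70

Bill 1, $9,497: deductible takes $1,719, $7,778 remains; coinsurance $7,778 × 30% = $2,333.40. Member owes $4,052.40 (running OOP $4,052.40).
Bill 2, $424: 30% coinsurance on $424 = $127.20. Cost to member: $127.20. OOP to date $4,179.60.
Bill 3, $1,519: deductible already satisfied, so member's share is 30% × $1,519 = $455.70. Member pays $455.70; OOP now $4,635.30.
Bill 4, $7,656: deductible met; 30% of $7,656 = $2,296.80. OOP would hit $6,932.10 > $5,600, so the cap limits the member to $5,600 − $4,635.30 = $964.70.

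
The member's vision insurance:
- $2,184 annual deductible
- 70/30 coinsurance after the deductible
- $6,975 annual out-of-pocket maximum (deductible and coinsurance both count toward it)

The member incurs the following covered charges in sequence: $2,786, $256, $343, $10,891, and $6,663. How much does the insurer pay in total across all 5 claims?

#1 ($2,786): $2,184 to deductible, leaving $602; coinsurance $602 × 30% = $180.60. Cost to member: $2,364.60. OOP to date $2,364.60. Plan pays $2,786 − $2,364.60 = $421.40.
#2 ($256): 30% coinsurance on $256 = $76.80. Cost to member: $76.80. OOP to date $2,441.40. Insurer: $256 − $76.80 = $179.20.
#3 ($343): deductible met; 30% of $343 = $102.90. Cost to member: $102.90. OOP to date $2,544.30. Plan pays $343 − $102.90 = $240.10.
#4 ($10,891): 30% coinsurance on $10,891 = $3,267.30. Cost to member: $3,267.30. OOP to date $5,811.60. Insurer: $10,891 − $3,267.30 = $7,623.70.
#5 ($6,663): 30% coinsurance on $6,663 = $1,998.90. OOP would hit $7,810.50 > $6,975, so the cap limits the member to $6,975 − $5,811.60 = $1,163.40. Insurer: $6,663 − $1,163.40 = $5,499.60.
Insurer total: $421.40 + $179.20 + $240.10 + $7,623.70 + $5,499.60 = $13,964.

$13,964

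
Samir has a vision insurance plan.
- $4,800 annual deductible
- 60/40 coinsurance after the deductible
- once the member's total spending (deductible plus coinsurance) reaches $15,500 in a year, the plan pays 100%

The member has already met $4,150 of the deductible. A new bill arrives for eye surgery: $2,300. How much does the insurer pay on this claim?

$4,150 of the $4,800 deductible is already met, leaving $650.
After the $650 deductible portion, $2,300 − $650 = $1,650 is subject to coinsurance.
40% of $1,650 = $660 falls to the member.
That puts the member's cost at $650 + $660 = $1,310 before any cap.
Cumulative spending $4,150 + $1,310 = $5,460 stays under the $15,500 maximum.
Insurer pays the balance: $2,300 − $1,310 = $990.

$990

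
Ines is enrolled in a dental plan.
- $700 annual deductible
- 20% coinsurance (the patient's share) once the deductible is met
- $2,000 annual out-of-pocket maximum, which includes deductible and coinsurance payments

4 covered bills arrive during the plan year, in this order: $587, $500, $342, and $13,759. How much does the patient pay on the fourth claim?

$1,154.20

Claim 1 — $587: all of it applies to the deductible. Patient pays $587; OOP now $587.
Claim 2 — $500: $113 finishes the deductible; $387 goes to coinsurance; 20% of $387 = $77.40. Cost to patient: $190.40. OOP to date $777.40.
Claim 3 — $342: deductible met; 20% of $342 = $68.40. Cost to patient: $68.40. OOP to date $845.80.
Claim 4 — $13,759: deductible met; 20% of $13,759 = $2,751.80. That would push OOP to $3,597.60, over the $2,000 cap, so patient pays $2,000 − $845.80 = $1,154.20.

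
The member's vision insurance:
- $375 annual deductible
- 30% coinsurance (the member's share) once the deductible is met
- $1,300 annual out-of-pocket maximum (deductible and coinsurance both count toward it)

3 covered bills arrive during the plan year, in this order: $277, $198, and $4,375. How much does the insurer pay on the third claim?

$3,480

Bill 1, $277: entire amount goes to the deductible. Member pays $277; OOP now $277. Plan pays $277 − $277 = $0.
Bill 2, $198: deductible takes $98, $100 remains; member's 30% is $30. Cost to member: $128. OOP to date $405. Insurer: $198 − $128 = $70.
Bill 3, $4,375: 30% coinsurance on $4,375 = $1,312.50. Adding that to $405 gives $1,717.50, past the $1,300 cap; member pays only $1,300 − $405 = $895. Plan pays $4,375 − $895 = $3,480.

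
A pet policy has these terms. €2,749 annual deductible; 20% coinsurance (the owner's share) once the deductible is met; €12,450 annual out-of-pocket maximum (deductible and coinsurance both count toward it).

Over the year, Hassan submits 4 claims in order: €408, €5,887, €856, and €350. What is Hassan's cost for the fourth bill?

Bill 1, €408: fully absorbed by the deductible. Owner pays €408; OOP now €408.
Bill 2, €5,887: €2,341 finishes the deductible; €3,546 goes to coinsurance; 20% of €3,546 = €709.20. Cost to owner: €3,050.20. OOP to date €3,458.20.
Bill 3, €856: 20% coinsurance on €856 = €171.20. Cost to owner: €171.20. OOP to date €3,629.40.
Bill 4, €350: 20% coinsurance on €350 = €70. Owner pays €70; OOP now €3,699.40.

€70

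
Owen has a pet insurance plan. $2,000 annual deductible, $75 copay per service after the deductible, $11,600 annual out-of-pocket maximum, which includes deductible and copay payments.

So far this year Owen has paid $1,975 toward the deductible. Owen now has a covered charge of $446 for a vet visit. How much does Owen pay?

$100

Remaining deductible: $2,000 − $1,975 = $25.
That leaves $446 − $25 = $421 for the copay.
Copay on this service: $75.
That puts the owner's cost at $25 + $75 = $100 before any cap.
Cumulative spending $1,975 + $100 = $2,075 stays under the $11,600 maximum.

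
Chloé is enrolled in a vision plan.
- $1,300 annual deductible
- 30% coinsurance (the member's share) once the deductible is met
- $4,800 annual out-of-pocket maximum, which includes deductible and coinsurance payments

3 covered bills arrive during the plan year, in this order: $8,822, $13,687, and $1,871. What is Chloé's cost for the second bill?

$1,243.40

Claim 1 — $8,822: deductible takes $1,300, $7,522 remains; 30% of $7,522 = $2,256.60. Member owes $3,556.60 (running OOP $3,556.60).
Claim 2 — $13,687: deductible met; 30% of $13,687 = $4,106.10. That would push OOP to $7,662.70, over the $4,800 cap, so member pays $4,800 − $3,556.60 = $1,243.40.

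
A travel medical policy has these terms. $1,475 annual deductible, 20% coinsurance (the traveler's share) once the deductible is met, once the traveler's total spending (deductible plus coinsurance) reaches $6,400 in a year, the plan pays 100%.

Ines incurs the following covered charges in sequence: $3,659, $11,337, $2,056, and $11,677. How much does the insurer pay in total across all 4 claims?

$22,329

#1 ($3,659): $1,475 to deductible, leaving $2,184; traveler's 20% is $436.80. Traveler pays $1,911.80; OOP now $1,911.80. Plan pays $3,659 − $1,911.80 = $1,747.20.
#2 ($11,337): deductible met; 20% of $11,337 = $2,267.40. Cost to traveler: $2,267.40. OOP to date $4,179.20. Insurer: $11,337 − $2,267.40 = $9,069.60.
#3 ($2,056): 20% coinsurance on $2,056 = $411.20. Cost to traveler: $411.20. OOP to date $4,590.40. Plan pays $2,056 − $411.20 = $1,644.80.
#4 ($11,677): 20% coinsurance on $11,677 = $2,335.40. That would push OOP to $6,925.80, over the $6,400 cap, so traveler pays $6,400 − $4,590.40 = $1,809.60. Plan pays $11,677 − $1,809.60 = $9,867.40.
Insurer total = bills − traveler's total = $28,729 − $6,400 = $22,329.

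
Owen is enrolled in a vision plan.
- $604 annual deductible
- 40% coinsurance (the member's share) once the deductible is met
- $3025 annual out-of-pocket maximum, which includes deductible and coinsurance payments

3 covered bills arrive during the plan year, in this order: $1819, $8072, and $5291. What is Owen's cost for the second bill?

$1935

Claim 1 — $1819: $604 to deductible, leaving $1215; member's 40% is $486. Member owes $1090 (running OOP $1090).
Claim 2 — $8072: deductible met; 40% of $8072 = $3228.80. OOP would hit $4318.80 > $3025, so the cap limits the member to $3025 − $1090 = $1935.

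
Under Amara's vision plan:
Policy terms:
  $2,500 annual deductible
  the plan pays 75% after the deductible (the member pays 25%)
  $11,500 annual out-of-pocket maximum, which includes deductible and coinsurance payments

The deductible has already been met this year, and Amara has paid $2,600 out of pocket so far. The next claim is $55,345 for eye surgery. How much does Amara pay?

$8,900

The deductible is already satisfied, so the full bill goes to coinsurance.
Member's 25% share of $55,345 is $13,836.25.
Adding $13,836.25 to the $2,600 already spent would give $16,436.25, which exceeds the $11,500 cap; the member pays just $11,500 − $2,600 = $8,900.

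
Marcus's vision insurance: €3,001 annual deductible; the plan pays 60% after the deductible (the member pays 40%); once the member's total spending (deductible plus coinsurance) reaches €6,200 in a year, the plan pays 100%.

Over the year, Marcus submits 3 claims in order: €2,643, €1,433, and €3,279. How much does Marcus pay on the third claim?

€1,311.60

Bill 1, €2,643: entire amount goes to the deductible. Member owes €2,643 (running OOP €2,643).
Bill 2, €1,433: €358 finishes the deductible; €1,075 goes to coinsurance; member's 40% is €430. Member owes €788 (running OOP €3,431).
Bill 3, €3,279: deductible met; 40% of €3,279 = €1,311.60. Member owes €1,311.60 (running OOP €4,742.60).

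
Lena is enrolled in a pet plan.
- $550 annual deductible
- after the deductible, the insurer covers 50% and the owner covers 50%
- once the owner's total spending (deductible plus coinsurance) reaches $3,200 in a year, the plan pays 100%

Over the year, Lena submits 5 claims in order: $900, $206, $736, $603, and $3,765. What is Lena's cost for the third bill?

$368

#1 ($900): $550 finishes the deductible; $350 goes to coinsurance; coinsurance $350 × 50% = $175. Owner pays $725; OOP now $725.
#2 ($206): deductible already satisfied, so owner's share is 50% × $206 = $103. Owner pays $103; OOP now $828.
#3 ($736): deductible already satisfied, so owner's share is 50% × $736 = $368. Owner owes $368 (running OOP $1,196).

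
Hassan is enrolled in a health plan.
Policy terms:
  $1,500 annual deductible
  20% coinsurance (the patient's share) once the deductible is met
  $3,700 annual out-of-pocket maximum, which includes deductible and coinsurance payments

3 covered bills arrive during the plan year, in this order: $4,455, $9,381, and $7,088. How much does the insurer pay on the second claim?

Claim 1 ($4,455): deductible takes $1,500, $2,955 remains; coinsurance $2,955 × 20% = $591. Patient pays $2,091; OOP now $2,091. Plan pays $4,455 − $2,091 = $2,364.
Claim 2 ($9,381): deductible met; 20% of $9,381 = $1,876.20. OOP would hit $3,967.20 > $3,700, so the cap limits the patient to $3,700 − $2,091 = $1,609. Insurer: $9,381 − $1,609 = $7,772.

$7,772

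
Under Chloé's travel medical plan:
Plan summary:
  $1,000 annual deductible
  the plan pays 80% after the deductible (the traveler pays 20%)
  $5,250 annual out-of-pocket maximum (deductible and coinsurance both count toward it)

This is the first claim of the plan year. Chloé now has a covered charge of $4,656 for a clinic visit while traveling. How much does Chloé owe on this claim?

$1,731.20

Nothing has been paid toward the $1,000 deductible, so the first $1,000 of this charge is applied there.
The remaining $3,656 (= $4,656 − $1,000) moves to coinsurance.
Traveler's 20% share of $3,656 is $731.20.
So the traveler owes $1,000 + $731.20 = $1,731.20 before any cap.
Year-to-date out-of-pocket becomes $0 + $1,731.20 = $1,731.20, still under the $5,250 maximum, so no cap applies.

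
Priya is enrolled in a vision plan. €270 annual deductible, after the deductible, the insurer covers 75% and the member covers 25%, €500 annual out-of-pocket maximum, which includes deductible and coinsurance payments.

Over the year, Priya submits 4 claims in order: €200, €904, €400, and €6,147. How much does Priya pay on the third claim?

Claim 1 (€200): all of it applies to the deductible. Cost to member: €200. OOP to date €200.
Claim 2 (€904): €70 to deductible, leaving €834; member's 25% is €208.50. Cost to member: €278.50. OOP to date €478.50.
Claim 3 (€400): deductible already satisfied, so member's share is 25% × €400 = €100. OOP would hit €578.50 > €500, so the cap limits the member to €500 − €478.50 = €21.50.

€21.50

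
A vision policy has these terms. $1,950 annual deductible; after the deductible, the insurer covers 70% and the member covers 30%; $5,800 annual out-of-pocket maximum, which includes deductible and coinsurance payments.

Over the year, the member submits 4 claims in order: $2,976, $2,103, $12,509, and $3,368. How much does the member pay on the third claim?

Bill 1, $2,976: $1,950 finishes the deductible; $1,026 goes to coinsurance; member's 30% is $307.80. Member pays $2,257.80; OOP now $2,257.80.
Bill 2, $2,103: deductible met; 30% of $2,103 = $630.90. Cost to member: $630.90. OOP to date $2,888.70.
Bill 3, $12,509: 30% coinsurance on $12,509 = $3,752.70. Adding that to $2,888.70 gives $6,641.40, past the $5,800 cap; member pays only $5,800 − $2,888.70 = $2,911.30.

$2,911.30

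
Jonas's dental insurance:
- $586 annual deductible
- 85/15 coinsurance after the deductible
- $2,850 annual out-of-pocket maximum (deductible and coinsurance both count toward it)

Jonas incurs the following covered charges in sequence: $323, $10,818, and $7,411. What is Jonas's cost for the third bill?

$680.75

Claim 1 — $323: entire amount goes to the deductible. Patient pays $323; OOP now $323.
Claim 2 — $10,818: $263 finishes the deductible; $10,555 goes to coinsurance; coinsurance $10,555 × 15% = $1,583.25. Patient owes $1,846.25 (running OOP $2,169.25).
Claim 3 — $7,411: deductible already satisfied, so patient's share is 15% × $7,411 = $1,111.65. OOP would hit $3,280.90 > $2,850, so the cap limits the patient to $2,850 − $2,169.25 = $680.75.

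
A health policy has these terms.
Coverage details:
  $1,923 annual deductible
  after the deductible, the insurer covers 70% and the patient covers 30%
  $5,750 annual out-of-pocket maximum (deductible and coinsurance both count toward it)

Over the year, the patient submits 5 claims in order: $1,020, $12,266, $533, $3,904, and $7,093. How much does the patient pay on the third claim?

$159.90

#1 ($1,020): fully absorbed by the deductible. Cost to patient: $1,020. OOP to date $1,020.
#2 ($12,266): $903 finishes the deductible; $11,363 goes to coinsurance; patient's 30% is $3,408.90. Cost to patient: $4,311.90. OOP to date $5,331.90.
#3 ($533): deductible met; 30% of $533 = $159.90. Patient owes $159.90 (running OOP $5,491.80).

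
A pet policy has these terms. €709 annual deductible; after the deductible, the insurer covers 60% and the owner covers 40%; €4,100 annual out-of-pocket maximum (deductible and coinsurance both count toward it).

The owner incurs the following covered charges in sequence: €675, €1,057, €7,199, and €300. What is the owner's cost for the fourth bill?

€102.20

#1 (€675): fully absorbed by the deductible. Owner pays €675; OOP now €675.
#2 (€1,057): €34 finishes the deductible; €1,023 goes to coinsurance; 40% of €1,023 = €409.20. Owner pays €443.20; OOP now €1,118.20.
#3 (€7,199): deductible met; 40% of €7,199 = €2,879.60. Owner pays €2,879.60; OOP now €3,997.80.
#4 (€300): 40% coinsurance on €300 = €120. OOP would hit €4,117.80 > €4,100, so the cap limits the owner to €4,100 − €3,997.80 = €102.20.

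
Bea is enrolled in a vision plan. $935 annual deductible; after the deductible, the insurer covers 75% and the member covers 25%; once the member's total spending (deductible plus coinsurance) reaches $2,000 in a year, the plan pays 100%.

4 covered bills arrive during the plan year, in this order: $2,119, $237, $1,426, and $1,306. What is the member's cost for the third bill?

Claim 1 — $2,119: $935 to deductible, leaving $1,184; 25% of $1,184 = $296. Member owes $1,231 (running OOP $1,231).
Claim 2 — $237: deductible met; 25% of $237 = $59.25. Member pays $59.25; OOP now $1,290.25.
Claim 3 — $1,426: deductible already satisfied, so member's share is 25% × $1,426 = $356.50. Cost to member: $356.50. OOP to date $1,646.75.

$356.50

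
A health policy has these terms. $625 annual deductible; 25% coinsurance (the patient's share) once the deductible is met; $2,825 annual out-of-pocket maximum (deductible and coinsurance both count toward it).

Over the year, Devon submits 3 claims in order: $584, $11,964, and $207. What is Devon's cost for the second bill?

$2,241

#1 ($584): all of it applies to the deductible. Patient pays $584; OOP now $584.
#2 ($11,964): deductible takes $41, $11,923 remains; patient's 25% is $2,980.75. Together that's $41 + $2,980.75 = $3,021.75. Adding that to $584 gives $3,605.75, past the $2,825 cap; patient pays only $2,825 − $584 = $2,241.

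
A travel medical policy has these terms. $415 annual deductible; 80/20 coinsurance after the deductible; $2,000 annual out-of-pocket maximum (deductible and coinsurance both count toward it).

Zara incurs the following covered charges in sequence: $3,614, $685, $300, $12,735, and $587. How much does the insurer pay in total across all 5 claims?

Claim 1 — $3,614: $415 to deductible, leaving $3,199; 20% of $3,199 = $639.80. Cost to traveler: $1,054.80. OOP to date $1,054.80. Insurer: $3,614 − $1,054.80 = $2,559.20.
Claim 2 — $685: deductible already satisfied, so traveler's share is 20% × $685 = $137. Cost to traveler: $137. OOP to date $1,191.80. Insurer: $685 − $137 = $548.
Claim 3 — $300: deductible already satisfied, so traveler's share is 20% × $300 = $60. Traveler pays $60; OOP now $1,251.80. Insurer: $300 − $60 = $240.
Claim 4 — $12,735: 20% coinsurance on $12,735 = $2,547. Adding that to $1,251.80 gives $3,798.80, past the $2,000 cap; traveler pays only $2,000 − $1,251.80 = $748.20. Plan pays $12,735 − $748.20 = $11,986.80.
Claim 5 — $587: deductible met; 20% of $587 = $117.40. OOP would hit $2,117.40 > $2,000, so the cap limits the traveler to $2,000 − $2,000 = $0. Plan pays $587 − $0 = $587.
Insurer total = bills − traveler's total = $17,921 − $2,000 = $15,921.

$15,921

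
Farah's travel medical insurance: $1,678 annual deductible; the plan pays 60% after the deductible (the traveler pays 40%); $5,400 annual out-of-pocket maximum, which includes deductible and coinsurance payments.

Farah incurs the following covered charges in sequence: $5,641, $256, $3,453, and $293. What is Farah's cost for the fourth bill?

Bill 1, $5,641: $1,678 to deductible, leaving $3,963; coinsurance $3,963 × 40% = $1,585.20. Traveler owes $3,263.20 (running OOP $3,263.20).
Bill 2, $256: deductible already satisfied, so traveler's share is 40% × $256 = $102.40. Traveler owes $102.40 (running OOP $3,365.60).
Bill 3, $3,453: 40% coinsurance on $3,453 = $1,381.20. Traveler owes $1,381.20 (running OOP $4,746.80).
Bill 4, $293: deductible already satisfied, so traveler's share is 40% × $293 = $117.20. Traveler owes $117.20 (running OOP $4,864).

$117.20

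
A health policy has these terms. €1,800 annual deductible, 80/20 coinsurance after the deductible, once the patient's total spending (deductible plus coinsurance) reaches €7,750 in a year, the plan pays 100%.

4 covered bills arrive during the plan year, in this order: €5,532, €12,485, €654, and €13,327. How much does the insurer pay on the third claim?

Claim 1 (€5,532): €1,800 to deductible, leaving €3,732; 20% of €3,732 = €746.40. Cost to patient: €2,546.40. OOP to date €2,546.40. Plan pays €5,532 − €2,546.40 = €2,985.60.
Claim 2 (€12,485): 20% coinsurance on €12,485 = €2,497. Patient pays €2,497; OOP now €5,043.40. Insurer: €12,485 − €2,497 = €9,988.
Claim 3 (€654): deductible already satisfied, so patient's share is 20% × €654 = €130.80. Patient pays €130.80; OOP now €5,174.20. Insurer: €654 − €130.80 = €523.20.

€523.20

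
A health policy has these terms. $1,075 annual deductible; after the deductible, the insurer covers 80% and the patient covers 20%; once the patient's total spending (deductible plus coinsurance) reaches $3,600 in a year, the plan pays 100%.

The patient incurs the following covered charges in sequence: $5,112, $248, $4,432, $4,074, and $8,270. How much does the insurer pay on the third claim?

$3,545.60

Claim 1 ($5,112): deductible takes $1,075, $4,037 remains; 20% of $4,037 = $807.40. Patient pays $1,882.40; OOP now $1,882.40. Insurer: $5,112 − $1,882.40 = $3,229.60.
Claim 2 ($248): deductible met; 20% of $248 = $49.60. Patient owes $49.60 (running OOP $1,932). Plan pays $248 − $49.60 = $198.40.
Claim 3 ($4,432): 20% coinsurance on $4,432 = $886.40. Patient owes $886.40 (running OOP $2,818.40). Insurer: $4,432 − $886.40 = $3,545.60.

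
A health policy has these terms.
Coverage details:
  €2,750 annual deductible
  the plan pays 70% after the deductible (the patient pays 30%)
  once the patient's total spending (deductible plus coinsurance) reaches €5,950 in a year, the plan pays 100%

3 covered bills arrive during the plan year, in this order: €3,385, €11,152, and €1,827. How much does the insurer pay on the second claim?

€8,142.50

#1 (€3,385): €2,750 finishes the deductible; €635 goes to coinsurance; 30% of €635 = €190.50. Patient pays €2,940.50; OOP now €2,940.50. Insurer: €3,385 − €2,940.50 = €444.50.
#2 (€11,152): deductible met; 30% of €11,152 = €3,345.60. Adding that to €2,940.50 gives €6,286.10, past the €5,950 cap; patient pays only €5,950 − €2,940.50 = €3,009.50. Insurer: €11,152 − €3,009.50 = €8,142.50.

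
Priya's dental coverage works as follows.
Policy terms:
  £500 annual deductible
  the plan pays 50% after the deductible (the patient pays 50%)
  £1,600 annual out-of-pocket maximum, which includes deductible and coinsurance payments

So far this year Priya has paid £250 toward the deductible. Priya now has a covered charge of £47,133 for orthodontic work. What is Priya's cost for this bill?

£1,350

Remaining deductible: £500 − £250 = £250.
The remaining £46,883 (= £47,133 − £250) moves to coinsurance.
50% of £46,883 = £23,441.50 falls to the patient.
So the patient owes £250 + £23,441.50 = £23,691.50 before any cap.
Adding £23,691.50 to the £250 already spent would give £23,941.50, which exceeds the £1,600 cap; the patient pays just £1,600 − £250 = £1,350.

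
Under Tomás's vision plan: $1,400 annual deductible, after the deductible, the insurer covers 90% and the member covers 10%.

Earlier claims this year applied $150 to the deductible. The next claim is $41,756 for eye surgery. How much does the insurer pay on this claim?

$150 of the $1,400 deductible is already met, leaving $1,250.
The remaining $40,506 (= $41,756 − $1,250) moves to coinsurance.
10% of $40,506 = $4,050.60 falls to the member.
Member responsibility: $1,250 + $4,050.60 = $5,300.60.
The insurer covers the remainder: $41,756 − $5,300.60 = $36,455.40.

$36,455.40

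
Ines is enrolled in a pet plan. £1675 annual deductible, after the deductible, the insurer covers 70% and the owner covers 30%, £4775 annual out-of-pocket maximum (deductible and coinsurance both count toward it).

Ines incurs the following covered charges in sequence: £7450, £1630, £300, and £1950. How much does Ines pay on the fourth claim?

Claim 1 — £7450: £1675 to deductible, leaving £5775; coinsurance £5775 × 30% = £1732.50. Cost to owner: £3407.50. OOP to date £3407.50.
Claim 2 — £1630: deductible already satisfied, so owner's share is 30% × £1630 = £489. Owner owes £489 (running OOP £3896.50).
Claim 3 — £300: 30% coinsurance on £300 = £90. Owner owes £90 (running OOP £3986.50).
Claim 4 — £1950: deductible already satisfied, so owner's share is 30% × £1950 = £585. Owner owes £585 (running OOP £4571.50).

£585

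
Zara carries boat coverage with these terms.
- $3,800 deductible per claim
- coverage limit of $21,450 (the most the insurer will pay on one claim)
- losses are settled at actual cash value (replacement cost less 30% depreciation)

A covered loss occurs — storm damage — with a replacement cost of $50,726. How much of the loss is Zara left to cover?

Actual cash value after 30% depreciation: $50,726 × 70% = $35,508.20.
Less the $3,800 deductible: $35,508.20 − $3,800 = $31,708.20.
$31,708.20 exceeds the $21,450 limit, so the insurer pays the limit: $21,450.
Out of pocket: $50,726 − $21,450 = $29,276.

$29,276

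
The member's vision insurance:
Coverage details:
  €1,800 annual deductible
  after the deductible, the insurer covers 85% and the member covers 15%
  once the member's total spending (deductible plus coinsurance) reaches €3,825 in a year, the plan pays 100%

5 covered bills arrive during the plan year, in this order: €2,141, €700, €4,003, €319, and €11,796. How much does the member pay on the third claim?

€600.45

Claim 1 — €2,141: €1,800 to deductible, leaving €341; coinsurance €341 × 15% = €51.15. Cost to member: €1,851.15. OOP to date €1,851.15.
Claim 2 — €700: deductible met; 15% of €700 = €105. Cost to member: €105. OOP to date €1,956.15.
Claim 3 — €4,003: deductible already satisfied, so member's share is 15% × €4,003 = €600.45. Member owes €600.45 (running OOP €2,556.60).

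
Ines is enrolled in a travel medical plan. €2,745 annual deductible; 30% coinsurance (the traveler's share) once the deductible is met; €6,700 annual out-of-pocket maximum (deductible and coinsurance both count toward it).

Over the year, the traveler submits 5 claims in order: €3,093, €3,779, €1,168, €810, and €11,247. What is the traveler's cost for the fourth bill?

Bill 1, €3,093: deductible takes €2,745, €348 remains; 30% of €348 = €104.40. Traveler owes €2,849.40 (running OOP €2,849.40).
Bill 2, €3,779: 30% coinsurance on €3,779 = €1,133.70. Traveler pays €1,133.70; OOP now €3,983.10.
Bill 3, €1,168: deductible met; 30% of €1,168 = €350.40. Traveler owes €350.40 (running OOP €4,333.50).
Bill 4, €810: deductible already satisfied, so traveler's share is 30% × €810 = €243. Traveler owes €243 (running OOP €4,576.50).

€243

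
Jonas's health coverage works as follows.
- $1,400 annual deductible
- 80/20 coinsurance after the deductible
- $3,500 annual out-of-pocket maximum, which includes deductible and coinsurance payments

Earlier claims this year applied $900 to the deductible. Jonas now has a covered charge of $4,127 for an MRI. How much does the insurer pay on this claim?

$2,901.60

Remaining deductible: $1,400 − $900 = $500.
That leaves $4,127 − $500 = $3,627 for coinsurance.
Coinsurance: $3,627 × 20% = $725.40.
That puts the patient's cost at $500 + $725.40 = $1,225.40 before any cap.
Total out-of-pocket so far would be $900 + $1,225.40 = $2,125.40, below the $3,500 cap — no reduction.
The plan picks up $4,127 − $1,225.40 = $2,901.60.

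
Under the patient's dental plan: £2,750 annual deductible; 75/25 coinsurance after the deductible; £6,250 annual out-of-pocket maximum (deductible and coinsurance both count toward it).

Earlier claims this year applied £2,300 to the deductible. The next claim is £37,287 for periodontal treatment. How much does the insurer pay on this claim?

Deductible still to meet: £2,750 − £2,300 = £450.
The remaining £36,837 (= £37,287 − £450) moves to coinsurance.
Patient's 25% share of £36,837 is £9,209.25.
So the patient owes £450 + £9,209.25 = £9,659.25 before any cap.
Year-to-date out-of-pocket would reach £2,300 + £9,659.25 = £11,959.25, above the £6,250 maximum, so the patient pays only £6,250 − £2,300 = £3,950.
The plan picks up £37,287 − £3,950 = £33,337.

£33,337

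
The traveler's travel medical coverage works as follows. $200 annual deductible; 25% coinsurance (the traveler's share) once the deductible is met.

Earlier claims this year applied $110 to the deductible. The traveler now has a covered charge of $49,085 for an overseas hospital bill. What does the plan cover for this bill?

$36,746.25

Deductible still to meet: $200 − $110 = $90.
That leaves $49,085 − $90 = $48,995 for coinsurance.
Coinsurance: $48,995 × 25% = $12,248.75.
So the traveler owes $90 + $12,248.75 = $12,338.75.
The plan picks up $49,085 − $12,338.75 = $36,746.25.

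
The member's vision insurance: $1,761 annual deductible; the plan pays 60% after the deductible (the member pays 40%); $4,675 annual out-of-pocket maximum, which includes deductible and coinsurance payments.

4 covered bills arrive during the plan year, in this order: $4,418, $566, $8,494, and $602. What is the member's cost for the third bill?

Claim 1 ($4,418): $1,761 finishes the deductible; $2,657 goes to coinsurance; coinsurance $2,657 × 40% = $1,062.80. Cost to member: $2,823.80. OOP to date $2,823.80.
Claim 2 ($566): 40% coinsurance on $566 = $226.40. Cost to member: $226.40. OOP to date $3,050.20.
Claim 3 ($8,494): deductible met; 40% of $8,494 = $3,397.60. Adding that to $3,050.20 gives $6,447.80, past the $4,675 cap; member pays only $4,675 − $3,050.20 = $1,624.80.

$1,624.80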